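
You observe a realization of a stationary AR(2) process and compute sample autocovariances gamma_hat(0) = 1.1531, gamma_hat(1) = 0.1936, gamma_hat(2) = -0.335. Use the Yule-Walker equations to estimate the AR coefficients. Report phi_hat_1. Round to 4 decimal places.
\hat\phi_{1} = 0.2230

The Yule-Walker equations for an AR(p) process read, in matrix form,
  Gamma_p phi = r_p,   with   (Gamma_p)_{ij} = gamma(|i - j|),
                       (r_p)_i = gamma(i),   i,j = 1..p.
Substitute the sample gammas (Toeplitz matrix and right-hand side of size 2):
  Gamma_p = [[1.1531, 0.1936], [0.1936, 1.1531]]
  r_p     = [0.1936, -0.335]
Written out:
  1.1531 phi_1 + 0.1936 phi_2 = 0.1936
  0.1936 phi_1 + 1.1531 phi_2 = -0.335
Solve by Cramer's rule:
  det = gamma(0)^2 - gamma(1)^2 = (1.1531)^2 - (0.1936)^2 = 1.32963961 - 0.03748096 = 1.29215865
  phi_hat_1 = [gamma(1) gamma(0) - gamma(1) gamma(2)] / det = [(0.1936)(1.1531) - (0.1936)(-0.335)] / 1.29215865 = 0.28809616 / 1.29215865 = 0.223
  phi_hat_2 = [gamma(0) gamma(2) - gamma(1)^2] / det = [(1.1531)(-0.335) - (0.1936)^2] / 1.29215865 = -0.42376946 / 1.29215865 = -0.328
So phi_hat = [0.2230, -0.3280].
Therefore phi_hat_1 = 0.2230.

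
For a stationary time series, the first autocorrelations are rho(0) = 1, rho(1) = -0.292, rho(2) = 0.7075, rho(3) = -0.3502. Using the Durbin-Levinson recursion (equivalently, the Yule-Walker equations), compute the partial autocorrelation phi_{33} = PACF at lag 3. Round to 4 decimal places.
\phi_{33} = -0.1740

The PACF at lag k is phi_{kk}, the last component of the solution
to the Yule-Walker system G_k phi = r_k where
  (G_k)_{ij} = rho(|i - j|), (r_k)_i = rho(i), i,j = 1..k.
Equivalently, Durbin-Levinson gives phi_{kk} iteratively:
  phi_{11} = rho(1)
  phi_{kk} = [rho(k) - sum_{j=1..k-1} phi_{k-1,j} rho(k-j)]
            / [1 - sum_{j=1..k-1} phi_{k-1,j} rho(j)],
  phi_{k,j} = phi_{k-1,j} - phi_{kk} phi_{k-1,k-j},  j = 1..k-1.
Step k = 1:
  phi_11 = rho(1) = -0.292.
Step k = 2:
  phi_22 = [rho(2) - phi_11 rho(1)] / [1 - phi_11 rho(1)] = [0.7075 - (-0.292)(-0.292)] / [1 - (-0.292)(-0.292)]
         = 0.622236 / 0.914736 = 0.680236.
  Update: phi_21 = phi_11 - phi_22 phi_11 = -0.292 - (0.680236)(-0.292) = -0.093371.
Step k = 3:
  phi_33 = [rho(3) - phi_21 rho(2) - phi_22 rho(1)] / [1 - phi_21 rho(1) - phi_22 rho(2)]
    numerator   = -0.3502 - (-0.093371)(0.7075) - (0.680236)(-0.292) = -0.08551108
    denominator = 1 - (-0.093371)(-0.292) - (0.680236)(0.7075) = 0.49146892
  phi_33 = -0.08551108 / 0.49146892 = -0.174.
Therefore phi_{33} = -0.1740.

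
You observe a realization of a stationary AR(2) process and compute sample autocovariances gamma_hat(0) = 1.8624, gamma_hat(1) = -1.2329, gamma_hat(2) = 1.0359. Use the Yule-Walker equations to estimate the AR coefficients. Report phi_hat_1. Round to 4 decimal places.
\hat\phi_{1} = -0.5230

The Yule-Walker equations for an AR(p) process read, in matrix form,
  Gamma_p phi = r_p,   with   (Gamma_p)_{ij} = gamma(|i - j|),
                       (r_p)_i = gamma(i),   i,j = 1..p.
Substitute the sample gammas (Toeplitz matrix and right-hand side of size 2):
  Gamma_p = [[1.8624, -1.2329], [-1.2329, 1.8624]]
  r_p     = [-1.2329, 1.0359]
Written out:
  1.8624 phi_1 - 1.2329 phi_2 = -1.2329
  -1.2329 phi_1 + 1.8624 phi_2 = 1.0359
Solve by Cramer's rule:
  det = gamma(0)^2 - gamma(1)^2 = (1.8624)^2 - (-1.2329)^2 = 3.46853376 - 1.52004241 = 1.94849135
  phi_hat_1 = [gamma(1) gamma(0) - gamma(1) gamma(2)] / det = [(-1.2329)(1.8624) - (-1.2329)(1.0359)] / 1.94849135 = -1.01899185 / 1.94849135 = -0.523
  phi_hat_2 = [gamma(0) gamma(2) - gamma(1)^2] / det = [(1.8624)(1.0359) - (-1.2329)^2] / 1.94849135 = 0.40921775 / 1.94849135 = 0.21
So phi_hat = [-0.5230, 0.2100].
Therefore phi_hat_1 = -0.5230.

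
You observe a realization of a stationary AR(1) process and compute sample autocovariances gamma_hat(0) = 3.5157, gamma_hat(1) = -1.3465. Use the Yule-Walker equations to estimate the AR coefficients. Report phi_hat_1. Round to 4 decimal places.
\hat\phi_{1} = -0.3830

The Yule-Walker equations for an AR(p) process read, in matrix form,
  Gamma_p phi = r_p,   with   (Gamma_p)_{ij} = gamma(|i - j|),
                       (r_p)_i = gamma(i),   i,j = 1..p.
Substitute the sample gammas (Toeplitz matrix and right-hand side of size 1):
  Gamma_p = [[3.5157]]
  r_p     = [-1.3465]
With p = 1 this is the single equation gamma(0) phi_1 = gamma(1):
  phi_hat_1 = gamma(1) / gamma(0) = -1.3465 / 3.5157 = -0.3830.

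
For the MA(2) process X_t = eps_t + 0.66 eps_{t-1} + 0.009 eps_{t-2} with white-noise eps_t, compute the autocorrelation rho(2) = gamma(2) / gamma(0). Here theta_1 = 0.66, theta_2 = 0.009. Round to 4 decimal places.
\rho(2) = 0.0063

For an MA(q) process with theta_0 = 1, the autocovariance is
  gamma(k) = sigma^2 * sum_{i=0..q-k} theta_i * theta_{i+k},
and rho(k) = gamma(k) / gamma(0). Sigma^2 cancels.
  numerator   = (1)*(0.009) = 0.009.
  denominator = (1)^2 + (0.66)^2 + (0.009)^2 = 1.435681.
  rho(2) = 0.009 / 1.435681 = 0.0063.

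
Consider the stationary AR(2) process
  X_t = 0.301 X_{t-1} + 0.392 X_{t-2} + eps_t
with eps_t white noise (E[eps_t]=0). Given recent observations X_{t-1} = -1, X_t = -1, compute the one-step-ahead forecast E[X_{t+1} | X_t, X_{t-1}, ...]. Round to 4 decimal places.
E[X_{t+1} \mid \mathcal F_t] = -0.6930

For an AR(p) model X_t = c + sum_i phi_i X_{t-i} + eps_t, the
one-step-ahead conditional mean is
  E[X_{t+1} | X_t, ...] = c + sum_i phi_i X_{t+1-i}.
Substitute known values:
  E[X_{t+1} | ...] = (0.301) * (-1) + (0.392) * (-1)
                   = -0.6930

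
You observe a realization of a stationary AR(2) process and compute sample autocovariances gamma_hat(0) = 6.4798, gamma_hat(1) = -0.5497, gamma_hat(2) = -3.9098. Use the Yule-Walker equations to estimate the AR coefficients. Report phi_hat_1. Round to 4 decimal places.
\hat\phi_{1} = -0.1370

The Yule-Walker equations for an AR(p) process read, in matrix form,
  Gamma_p phi = r_p,   with   (Gamma_p)_{ij} = gamma(|i - j|),
                       (r_p)_i = gamma(i),   i,j = 1..p.
Substitute the sample gammas (Toeplitz matrix and right-hand side of size 2):
  Gamma_p = [[6.4798, -0.5497], [-0.5497, 6.4798]]
  r_p     = [-0.5497, -3.9098]
Written out:
  6.4798 phi_1 - 0.5497 phi_2 = -0.5497
  -0.5497 phi_1 + 6.4798 phi_2 = -3.9098
Solve by Cramer's rule:
  det = gamma(0)^2 - gamma(1)^2 = (6.4798)^2 - (-0.5497)^2 = 41.98780804 - 0.30217009 = 41.68563795
  phi_hat_1 = [gamma(1) gamma(0) - gamma(1) gamma(2)] / det = [(-0.5497)(6.4798) - (-0.5497)(-3.9098)] / 41.68563795 = -5.71116312 / 41.68563795 = -0.137
  phi_hat_2 = [gamma(0) gamma(2) - gamma(1)^2] / det = [(6.4798)(-3.9098) - (-0.5497)^2] / 41.68563795 = -25.63689213 / 41.68563795 = -0.615
So phi_hat = [-0.1370, -0.6150].
Therefore phi_hat_1 = -0.1370.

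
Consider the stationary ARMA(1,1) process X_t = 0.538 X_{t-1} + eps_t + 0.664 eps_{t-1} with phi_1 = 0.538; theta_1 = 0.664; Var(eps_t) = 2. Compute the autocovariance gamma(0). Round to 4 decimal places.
\gamma(0) = 6.0667

Multiply the model equation by X_{t-k} and take expectations. With theta_0 = psi_0 = 1 and psi_j the MA(infinity) weights, this gives
  gamma(k) - sum_i phi_i gamma(k-i) = c_k,
  c_k = sigma^2 * sum_{j=k..q} theta_j psi_{j-k}   (c_k = 0 for k > q),
using gamma(-m) = gamma(m).
psi-weights needed (psi_j = theta_j + sum_i phi_i psi_{j-i}):
  psi_1 = theta_1 + phi_1 = 0.664 + (0.538) = 1.202
Right-hand sides:
  c_0 = sigma^2 (1 + theta_1 psi_1) = 2 * (1 + (0.664)(1.202)) = 2 * 1.798128 = 3.596256
  c_1 = sigma^2 theta_1 = 2 * (0.664) = 1.328
  c_2 = 0
Equations for k = 0 and k = 1 (AR order 1):
  gamma(0) = phi_1 gamma(1) + c_0
  gamma(1) = phi_1 gamma(0) + c_1
Substituting the second into the first: gamma(0) (1 - phi_1^2) = c_0 + phi_1 c_1, so
  gamma(0) = (c_0 + phi_1 c_1) / (1 - phi_1^2) = (3.596256 + (0.538)(1.328)) / (1 - (0.538)^2) = 4.31072 / 0.710556 = 6.066686.
Therefore gamma(0) = 6.0667 (to 4 decimal places).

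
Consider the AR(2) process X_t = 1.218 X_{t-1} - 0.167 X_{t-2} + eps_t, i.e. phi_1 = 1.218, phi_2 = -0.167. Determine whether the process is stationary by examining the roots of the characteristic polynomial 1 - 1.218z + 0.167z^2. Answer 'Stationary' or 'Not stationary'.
\text{Not stationary}

The AR(p) characteristic polynomial is P(z) = 1 - 1.218z + 0.167z^2.
Stationarity requires all roots to lie outside the unit circle, i.e. |z| > 1 for every root.
Set 1 + (-1.218) z + (0.167) z^2 = 0, i.e. a z^2 + b z + c = 0 with a = 0.167, b = -1.218, c = 1.
Discriminant D = b^2 - 4ac = (-1.218)^2 - 4*(0.167)*1 = 1.483524 - (0.668) = 0.815524.
D >= 0, so the roots are real: z = (-b +/- sqrt(D)) / (2a) = (1.218 +/- 0.903064) / (0.334).
  z_1 = (1.218 + 0.903064) / (0.334) = 6.3505,   |z_1| = 6.3505.
  z_2 = (1.218 - 0.903064) / (0.334) = 0.9429,   |z_2| = 0.9429.
Moduli of all roots: 6.3505, 0.9429.
All moduli strictly greater than 1? No.
Verdict: Not stationary.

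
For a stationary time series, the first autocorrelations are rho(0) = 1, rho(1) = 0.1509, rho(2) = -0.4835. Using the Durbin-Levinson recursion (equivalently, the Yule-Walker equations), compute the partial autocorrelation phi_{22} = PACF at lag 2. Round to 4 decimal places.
\phi_{22} = -0.5181

The PACF at lag k is phi_{kk}, the last component of the solution
to the Yule-Walker system G_k phi = r_k where
  (G_k)_{ij} = rho(|i - j|), (r_k)_i = rho(i), i,j = 1..k.
Equivalently, Durbin-Levinson gives phi_{kk} iteratively:
  phi_{11} = rho(1)
  phi_{kk} = [rho(k) - sum_{j=1..k-1} phi_{k-1,j} rho(k-j)]
            / [1 - sum_{j=1..k-1} phi_{k-1,j} rho(j)],
  phi_{k,j} = phi_{k-1,j} - phi_{kk} phi_{k-1,k-j},  j = 1..k-1.
Step k = 1:
  phi_11 = rho(1) = 0.1509.
Step k = 2:
  phi_22 = [rho(2) - phi_11 rho(1)] / [1 - phi_11 rho(1)] = [-0.4835 - (0.1509)(0.1509)] / [1 - (0.1509)(0.1509)]
         = -0.50627081 / 0.97722919 = -0.5181.
Therefore phi_{22} = -0.5181.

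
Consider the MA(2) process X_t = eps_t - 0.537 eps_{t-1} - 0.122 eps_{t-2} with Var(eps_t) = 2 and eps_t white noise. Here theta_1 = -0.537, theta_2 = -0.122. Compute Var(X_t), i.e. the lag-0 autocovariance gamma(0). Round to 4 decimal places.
\gamma(0) = 2.6065

For an MA(q) process X_t = eps_t + sum_i theta_i eps_{t-i} with
Var(eps_t) = sigma^2, the variance is
  gamma(0) = sigma^2 * (1 + sum_i theta_i^2).
  sum_i theta_i^2 = (-0.537)^2 + (-0.122)^2 = 0.288369 + 0.014884 = 0.303253.
  gamma(0) = 2 * (1 + 0.303253) = 2 * 1.303253 = 2.606506, which rounds to 2.6065.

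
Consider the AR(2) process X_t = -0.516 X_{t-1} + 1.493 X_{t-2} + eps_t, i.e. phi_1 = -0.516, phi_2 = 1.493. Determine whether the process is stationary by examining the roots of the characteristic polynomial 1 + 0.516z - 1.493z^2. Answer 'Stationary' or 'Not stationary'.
\text{Not stationary}

The AR(p) characteristic polynomial is P(z) = 1 + 0.516z - 1.493z^2.
Stationarity requires all roots to lie outside the unit circle, i.e. |z| > 1 for every root.
Set 1 + (0.516) z + (-1.493) z^2 = 0, i.e. a z^2 + b z + c = 0 with a = -1.493, b = 0.516, c = 1.
Discriminant D = b^2 - 4ac = (0.516)^2 - 4*(-1.493)*1 = 0.266256 - (-5.972) = 6.238256.
D >= 0, so the roots are real: z = (-b +/- sqrt(D)) / (2a) = (-0.516 +/- 2.49765) / (-2.986).
  z_1 = (-0.516 + 2.49765) / (-2.986) = -0.6636,   |z_1| = 0.6636.
  z_2 = (-0.516 - 2.49765) / (-2.986) = 1.0093,   |z_2| = 1.0093.
Moduli of all roots: 0.6636, 1.0093.
All moduli strictly greater than 1? No.
Verdict: Not stationary.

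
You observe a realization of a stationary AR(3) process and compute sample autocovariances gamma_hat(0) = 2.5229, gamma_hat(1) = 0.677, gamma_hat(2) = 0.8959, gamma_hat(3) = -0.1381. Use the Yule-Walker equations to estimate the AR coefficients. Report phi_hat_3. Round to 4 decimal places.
\hat\phi_{3} = -0.2410

The Yule-Walker equations for an AR(p) process read, in matrix form,
  Gamma_p phi = r_p,   with   (Gamma_p)_{ij} = gamma(|i - j|),
                       (r_p)_i = gamma(i),   i,j = 1..p.
Substitute the sample gammas (Toeplitz matrix and right-hand side of size 3):
  Gamma_p = [[2.5229, 0.677, 0.8959], [0.677, 2.5229, 0.677], [0.8959, 0.677, 2.5229]]
  r_p     = [0.677, 0.8959, -0.1381]
Written out (R1..R3):
  (R1) 2.5229 phi_1 + 0.677 phi_2 + 0.8959 phi_3 = 0.677
  (R2) 0.677 phi_1 + 2.5229 phi_2 + 0.677 phi_3 = 0.8959
  (R3) 0.8959 phi_1 + 0.677 phi_2 + 2.5229 phi_3 = -0.1381
Gaussian elimination:
  R2 <- R2 - (0.677/2.5229) R1 = R2 - (0.268342) R1:  2.341232 phi_2 + 0.436592 phi_3 = 0.714232
  R3 <- R3 - (0.8959/2.5229) R1 = R3 - (0.355107) R1:  0.436592 phi_2 + 2.204759 phi_3 = -0.378508
  R3 <- R3 - (0.436592/2.341232) R2 = R3 - (0.18648) R2:  2.123344 phi_3 = -0.511697
Back-substitution:
  phi_hat_3 = -0.511697 / 2.123344 = -0.240987
  phi_hat_2 = (0.714232 - (0.436592)(-0.240987)) / 2.341232 = 0.350006
  phi_hat_1 = (0.677 - (0.677)(0.350006) - (0.8959)(-0.240987)) / 2.5229 = 0.259997
So phi_hat = [0.2600, 0.3500, -0.2410].
Therefore phi_hat_3 = -0.2410.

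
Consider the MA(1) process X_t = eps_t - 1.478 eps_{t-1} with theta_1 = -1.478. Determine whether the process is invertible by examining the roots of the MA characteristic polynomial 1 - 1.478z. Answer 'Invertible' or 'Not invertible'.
\text{Not invertible}

The MA(q) characteristic polynomial is P(z) = 1 - 1.478z.
Invertibility requires all roots to lie outside the unit circle, i.e. |z| > 1 for every root.
This is linear in z: 1 + (-1.478) z = 0  =>  z = -1/(-1.478) = 0.67659,  |z| = 0.67659.
Moduli of all roots: 0.6766.
All moduli strictly greater than 1? No.
Verdict: Not invertible.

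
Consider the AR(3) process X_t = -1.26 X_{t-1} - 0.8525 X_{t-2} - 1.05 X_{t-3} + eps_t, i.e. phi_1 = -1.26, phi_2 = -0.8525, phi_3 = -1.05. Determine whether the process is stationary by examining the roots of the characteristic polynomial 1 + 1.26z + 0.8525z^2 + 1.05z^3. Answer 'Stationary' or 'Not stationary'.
\text{Not stationary}

The AR(p) characteristic polynomial is P(z) = 1 + 1.26z + 0.8525z^2 + 1.05z^3.
Stationarity requires all roots to lie outside the unit circle, i.e. |z| > 1 for every root.
Degree 3: look for a simple real root z0 first, then factor out (1 - z/z0) and solve the remaining quadratic.
Testing z0 = -0.8: P(-0.8) = 1 + (1.26)(-0.8) + (0.8525)(-0.8)^2 + (1.05)(-0.8)^3
  = 1 + (-1.008) + (0.5456) + (-0.5376) = 0.  So z_0 = -0.8 is a root, |z_0| = 0.8.
Divide out the factor (1 + 1.25 z) = (1 - z/z0) (since 1/z0 = -1.25):
  P(z) = (1 + 1.25 z)(1 + (0.01) z + (0.84) z^2)
  [check: z-coef 0.01 - (-1.25) = 1.26; z^2-coef 0.84 - (-1.25)(0.01) = 0.8525; z^3-coef -(-1.25)(0.84) = 1.05.]
Remaining roots from the quadratic factor 1 + (0.01) z + (0.84) z^2:
  Set 1 + (0.01) z + (0.84) z^2 = 0, i.e. a z^2 + b z + c = 0 with a = 0.84, b = 0.01, c = 1.
  Discriminant D = b^2 - 4ac = (0.01)^2 - 4*(0.84)*1 = 0.0001 - (3.36) = -3.3599.
  D < 0, so the roots are the complex-conjugate pair z = (-b +/- i sqrt(-D)) / (2a) = -0.006 +/- 1.0911i.
  For a conjugate pair |z|^2 = z * conj(z) = (product of roots) = c/a = 1/(0.84) = 1.190476, so |z| = sqrt(1.190476) = 1.0911 for both roots.
Moduli of all roots: 0.8000, 1.0911, 1.0911.
All moduli strictly greater than 1? No.
Verdict: Not stationary.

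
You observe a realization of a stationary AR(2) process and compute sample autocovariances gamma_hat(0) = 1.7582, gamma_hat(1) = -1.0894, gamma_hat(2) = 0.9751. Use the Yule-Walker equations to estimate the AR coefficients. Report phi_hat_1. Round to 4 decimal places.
\hat\phi_{1} = -0.4479

The Yule-Walker equations for an AR(p) process read, in matrix form,
  Gamma_p phi = r_p,   with   (Gamma_p)_{ij} = gamma(|i - j|),
                       (r_p)_i = gamma(i),   i,j = 1..p.
Substitute the sample gammas (Toeplitz matrix and right-hand side of size 2):
  Gamma_p = [[1.7582, -1.0894], [-1.0894, 1.7582]]
  r_p     = [-1.0894, 0.9751]
Written out:
  1.7582 phi_1 - 1.0894 phi_2 = -1.0894
  -1.0894 phi_1 + 1.7582 phi_2 = 0.9751
Solve by Cramer's rule:
  det = gamma(0)^2 - gamma(1)^2 = (1.7582)^2 - (-1.0894)^2 = 3.09126724 - 1.18679236 = 1.90447488
  phi_hat_1 = [gamma(1) gamma(0) - gamma(1) gamma(2)] / det = [(-1.0894)(1.7582) - (-1.0894)(0.9751)] / 1.90447488 = -0.85310914 / 1.90447488 = -0.4479
  phi_hat_2 = [gamma(0) gamma(2) - gamma(1)^2] / det = [(1.7582)(0.9751) - (-1.0894)^2] / 1.90447488 = 0.52762846 / 1.90447488 = 0.277
So phi_hat = [-0.4479, 0.2770].
Therefore phi_hat_1 = -0.4479.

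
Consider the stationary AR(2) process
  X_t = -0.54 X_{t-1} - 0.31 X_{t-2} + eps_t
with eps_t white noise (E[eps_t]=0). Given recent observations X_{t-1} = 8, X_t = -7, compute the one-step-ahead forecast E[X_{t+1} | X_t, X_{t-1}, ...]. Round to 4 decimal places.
E[X_{t+1} \mid \mathcal F_t] = 1.3000

For an AR(p) model X_t = c + sum_i phi_i X_{t-i} + eps_t, the
one-step-ahead conditional mean is
  E[X_{t+1} | X_t, ...] = c + sum_i phi_i X_{t+1-i}.
Substitute known values:
  E[X_{t+1} | ...] = (-0.54) * (-7) + (-0.31) * (8)
                   = 1.3000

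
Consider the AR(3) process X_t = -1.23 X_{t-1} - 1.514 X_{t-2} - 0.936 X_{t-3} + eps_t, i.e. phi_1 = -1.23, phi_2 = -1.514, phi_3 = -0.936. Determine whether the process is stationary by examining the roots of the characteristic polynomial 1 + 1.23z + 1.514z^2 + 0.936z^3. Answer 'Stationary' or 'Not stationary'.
\text{Not stationary}

The AR(p) characteristic polynomial is P(z) = 1 + 1.23z + 1.514z^2 + 0.936z^3.
Stationarity requires all roots to lie outside the unit circle, i.e. |z| > 1 for every root.
Degree 3: look for a simple real root z0 first, then factor out (1 - z/z0) and solve the remaining quadratic.
Testing z0 = -1.25: P(-1.25) = 1 + (1.23)(-1.25) + (1.514)(-1.25)^2 + (0.936)(-1.25)^3
  = 1 + (-1.5375) + (2.365625) + (-1.828125) = 0.  So z_0 = -1.25 is a root, |z_0| = 1.25.
Divide out the factor (1 + 0.8 z) = (1 - z/z0) (since 1/z0 = -0.8):
  P(z) = (1 + 0.8 z)(1 + (0.43) z + (1.17) z^2)
  [check: z-coef 0.43 - (-0.8) = 1.23; z^2-coef 1.17 - (-0.8)(0.43) = 1.514; z^3-coef -(-0.8)(1.17) = 0.936.]
Remaining roots from the quadratic factor 1 + (0.43) z + (1.17) z^2:
  Set 1 + (0.43) z + (1.17) z^2 = 0, i.e. a z^2 + b z + c = 0 with a = 1.17, b = 0.43, c = 1.
  Discriminant D = b^2 - 4ac = (0.43)^2 - 4*(1.17)*1 = 0.1849 - (4.68) = -4.4951.
  D < 0, so the roots are the complex-conjugate pair z = (-b +/- i sqrt(-D)) / (2a) = -0.1838 +/- 0.9061i.
  For a conjugate pair |z|^2 = z * conj(z) = (product of roots) = c/a = 1/(1.17) = 0.854701, so |z| = sqrt(0.854701) = 0.9245 for both roots.
Moduli of all roots: 1.2500, 0.9245, 0.9245.
All moduli strictly greater than 1? No.
Verdict: Not stationary.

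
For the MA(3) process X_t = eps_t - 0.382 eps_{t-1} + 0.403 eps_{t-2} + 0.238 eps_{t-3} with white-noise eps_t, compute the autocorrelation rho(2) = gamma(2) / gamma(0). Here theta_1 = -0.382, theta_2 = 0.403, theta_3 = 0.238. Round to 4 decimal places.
\rho(2) = 0.2286

For an MA(q) process with theta_0 = 1, the autocovariance is
  gamma(k) = sigma^2 * sum_{i=0..q-k} theta_i * theta_{i+k},
and rho(k) = gamma(k) / gamma(0). Sigma^2 cancels.
  numerator   = (1)*(0.403) + (-0.382)*(0.238) = 0.312084.
  denominator = (1)^2 + (-0.382)^2 + (0.403)^2 + (0.238)^2 = 1.364977.
  rho(2) = 0.312084 / 1.364977 = 0.2286.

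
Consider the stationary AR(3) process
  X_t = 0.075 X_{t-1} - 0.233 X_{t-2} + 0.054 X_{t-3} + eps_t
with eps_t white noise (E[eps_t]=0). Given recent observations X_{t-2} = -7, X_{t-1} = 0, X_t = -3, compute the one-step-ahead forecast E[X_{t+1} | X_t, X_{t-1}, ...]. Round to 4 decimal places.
E[X_{t+1} \mid \mathcal F_t] = -0.6030

For an AR(p) model X_t = c + sum_i phi_i X_{t-i} + eps_t, the
one-step-ahead conditional mean is
  E[X_{t+1} | X_t, ...] = c + sum_i phi_i X_{t+1-i}.
Substitute known values:
  E[X_{t+1} | ...] = (0.075) * (-3) + (-0.233) * (0) + (0.054) * (-7)
                   = -0.6030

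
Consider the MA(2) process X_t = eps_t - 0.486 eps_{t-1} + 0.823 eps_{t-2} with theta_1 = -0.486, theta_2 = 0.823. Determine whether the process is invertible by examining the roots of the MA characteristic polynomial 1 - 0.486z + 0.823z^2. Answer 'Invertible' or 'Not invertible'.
\text{Invertible}

The MA(q) characteristic polynomial is P(z) = 1 - 0.486z + 0.823z^2.
Invertibility requires all roots to lie outside the unit circle, i.e. |z| > 1 for every root.
Set 1 + (-0.486) z + (0.823) z^2 = 0, i.e. a z^2 + b z + c = 0 with a = 0.823, b = -0.486, c = 1.
Discriminant D = b^2 - 4ac = (-0.486)^2 - 4*(0.823)*1 = 0.236196 - (3.292) = -3.055804.
D < 0, so the roots are the complex-conjugate pair z = (-b +/- i sqrt(-D)) / (2a) = 0.2953 +/- 1.062i.
For a conjugate pair |z|^2 = z * conj(z) = (product of roots) = c/a = 1/(0.823) = 1.215067, so |z| = sqrt(1.215067) = 1.1023 for both roots.
Moduli of all roots: 1.1023, 1.1023.
All moduli strictly greater than 1? Yes.
Verdict: Invertible.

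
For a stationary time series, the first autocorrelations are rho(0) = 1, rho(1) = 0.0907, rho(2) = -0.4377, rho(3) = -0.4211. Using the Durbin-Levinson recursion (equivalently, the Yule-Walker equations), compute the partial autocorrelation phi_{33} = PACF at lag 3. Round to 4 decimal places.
\phi_{33} = -0.4079

The PACF at lag k is phi_{kk}, the last component of the solution
to the Yule-Walker system G_k phi = r_k where
  (G_k)_{ij} = rho(|i - j|), (r_k)_i = rho(i), i,j = 1..k.
Equivalently, Durbin-Levinson gives phi_{kk} iteratively:
  phi_{11} = rho(1)
  phi_{kk} = [rho(k) - sum_{j=1..k-1} phi_{k-1,j} rho(k-j)]
            / [1 - sum_{j=1..k-1} phi_{k-1,j} rho(j)],
  phi_{k,j} = phi_{k-1,j} - phi_{kk} phi_{k-1,k-j},  j = 1..k-1.
Step k = 1:
  phi_11 = rho(1) = 0.0907.
Step k = 2:
  phi_22 = [rho(2) - phi_11 rho(1)] / [1 - phi_11 rho(1)] = [-0.4377 - (0.0907)(0.0907)] / [1 - (0.0907)(0.0907)]
         = -0.44592649 / 0.99177351 = -0.449625.
  Update: phi_21 = phi_11 - phi_22 phi_11 = 0.0907 - (-0.449625)(0.0907) = 0.131481.
Step k = 3:
  phi_33 = [rho(3) - phi_21 rho(2) - phi_22 rho(1)] / [1 - phi_21 rho(1) - phi_22 rho(2)]
    numerator   = -0.4211 - (0.131481)(-0.4377) - (-0.449625)(0.0907) = -0.32276974
    denominator = 1 - (0.131481)(0.0907) - (-0.449625)(-0.4377) = 0.79127367
  phi_33 = -0.32276974 / 0.79127367 = -0.4079.
Therefore phi_{33} = -0.4079.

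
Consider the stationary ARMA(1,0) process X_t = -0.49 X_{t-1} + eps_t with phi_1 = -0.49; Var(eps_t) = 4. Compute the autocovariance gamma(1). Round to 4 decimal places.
\gamma(1) = -2.5793

Multiply the model equation by X_{t-k} and take expectations. With theta_0 = psi_0 = 1 and psi_j the MA(infinity) weights, this gives
  gamma(k) - sum_i phi_i gamma(k-i) = c_k,
  c_k = sigma^2 * sum_{j=k..q} theta_j psi_{j-k}   (c_k = 0 for k > q),
using gamma(-m) = gamma(m).
Pure AR (q = 0): c_0 = sigma^2 = 4, c_k = 0 for k >= 1.
Equations for k = 0 and k = 1 (AR order 1):
  gamma(0) = phi_1 gamma(1) + c_0
  gamma(1) = phi_1 gamma(0) + c_1
Substituting the second into the first: gamma(0) (1 - phi_1^2) = c_0 + phi_1 c_1, so
  gamma(0) = c_0 / (1 - phi_1^2) = 4 / (1 - (-0.49)^2) = 4 / 0.7599 = 5.263851.
  gamma(1) = phi_1 gamma(0) = (-0.49)(5.263851) = -2.579287.
Therefore gamma(1) = -2.5793 (to 4 decimal places).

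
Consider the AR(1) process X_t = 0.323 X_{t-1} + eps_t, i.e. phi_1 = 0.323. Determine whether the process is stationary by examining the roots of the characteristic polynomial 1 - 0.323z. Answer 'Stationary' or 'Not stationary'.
\text{Stationary}

The AR(p) characteristic polynomial is P(z) = 1 - 0.323z.
Stationarity requires all roots to lie outside the unit circle, i.e. |z| > 1 for every root.
This is linear in z: 1 + (-0.323) z = 0  =>  z = -1/(-0.323) = 3.095975,  |z| = 3.095975.
Moduli of all roots: 3.0960.
All moduli strictly greater than 1? Yes.
Verdict: Stationary.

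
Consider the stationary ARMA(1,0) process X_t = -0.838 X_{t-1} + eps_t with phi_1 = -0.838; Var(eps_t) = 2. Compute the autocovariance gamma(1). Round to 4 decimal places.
\gamma(1) = -5.6288

Multiply the model equation by X_{t-k} and take expectations. With theta_0 = psi_0 = 1 and psi_j the MA(infinity) weights, this gives
  gamma(k) - sum_i phi_i gamma(k-i) = c_k,
  c_k = sigma^2 * sum_{j=k..q} theta_j psi_{j-k}   (c_k = 0 for k > q),
using gamma(-m) = gamma(m).
Pure AR (q = 0): c_0 = sigma^2 = 2, c_k = 0 for k >= 1.
Equations for k = 0 and k = 1 (AR order 1):
  gamma(0) = phi_1 gamma(1) + c_0
  gamma(1) = phi_1 gamma(0) + c_1
Substituting the second into the first: gamma(0) (1 - phi_1^2) = c_0 + phi_1 c_1, so
  gamma(0) = c_0 / (1 - phi_1^2) = 2 / (1 - (-0.838)^2) = 2 / 0.297756 = 6.716909.
  gamma(1) = phi_1 gamma(0) = (-0.838)(6.716909) = -5.62877.
Therefore gamma(1) = -5.6288 (to 4 decimal places).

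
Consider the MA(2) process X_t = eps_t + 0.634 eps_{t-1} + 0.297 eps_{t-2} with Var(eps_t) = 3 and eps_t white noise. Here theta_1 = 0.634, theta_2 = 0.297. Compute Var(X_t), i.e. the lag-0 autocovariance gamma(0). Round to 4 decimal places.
\gamma(0) = 4.4705

For an MA(q) process X_t = eps_t + sum_i theta_i eps_{t-i} with
Var(eps_t) = sigma^2, the variance is
  gamma(0) = sigma^2 * (1 + sum_i theta_i^2).
  sum_i theta_i^2 = (0.634)^2 + (0.297)^2 = 0.401956 + 0.088209 = 0.490165.
  gamma(0) = 3 * (1 + 0.490165) = 3 * 1.490165 = 4.470495, which rounds to 4.4705.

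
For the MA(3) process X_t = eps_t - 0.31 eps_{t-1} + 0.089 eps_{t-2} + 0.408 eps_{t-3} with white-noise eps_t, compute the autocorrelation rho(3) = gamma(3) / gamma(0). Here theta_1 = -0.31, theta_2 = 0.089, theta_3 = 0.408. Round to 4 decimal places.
\rho(3) = 0.3211

For an MA(q) process with theta_0 = 1, the autocovariance is
  gamma(k) = sigma^2 * sum_{i=0..q-k} theta_i * theta_{i+k},
and rho(k) = gamma(k) / gamma(0). Sigma^2 cancels.
  numerator   = (1)*(0.408) = 0.408.
  denominator = (1)^2 + (-0.31)^2 + (0.089)^2 + (0.408)^2 = 1.270485.
  rho(3) = 0.408 / 1.270485 = 0.3211.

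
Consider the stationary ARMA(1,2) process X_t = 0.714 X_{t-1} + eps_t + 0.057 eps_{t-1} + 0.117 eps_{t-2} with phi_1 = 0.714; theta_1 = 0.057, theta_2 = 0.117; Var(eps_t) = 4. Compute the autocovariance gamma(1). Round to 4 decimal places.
\gamma(1) = 7.7384

Multiply the model equation by X_{t-k} and take expectations. With theta_0 = psi_0 = 1 and psi_j the MA(infinity) weights, this gives
  gamma(k) - sum_i phi_i gamma(k-i) = c_k,
  c_k = sigma^2 * sum_{j=k..q} theta_j psi_{j-k}   (c_k = 0 for k > q),
using gamma(-m) = gamma(m).
psi-weights needed (psi_j = theta_j + sum_i phi_i psi_{j-i}):
  psi_1 = theta_1 + phi_1 = 0.057 + (0.714) = 0.771
  psi_2 = theta_2 + phi_1 psi_1 = 0.117 + (0.714)(0.771) = 0.667494
Right-hand sides:
  c_0 = sigma^2 (1 + theta_1 psi_1 + theta_2 psi_2) = 4 * (1 + (0.057)(0.771) + (0.117)(0.667494)) = 4 * 1.122044 = 4.488175
  c_1 = sigma^2 (theta_1 + theta_2 psi_1) = 4 * (0.057 + (0.117)(0.771)) = 0.588828
  c_2 = sigma^2 theta_2 = 4 * (0.117) = 0.468
Equations for k = 0 and k = 1 (AR order 1):
  gamma(0) = phi_1 gamma(1) + c_0
  gamma(1) = phi_1 gamma(0) + c_1
Substituting the second into the first: gamma(0) (1 - phi_1^2) = c_0 + phi_1 c_1, so
  gamma(0) = (c_0 + phi_1 c_1) / (1 - phi_1^2) = (4.488175 + (0.714)(0.588828)) / (1 - (0.714)^2) = 4.908598 / 0.490204 = 10.013379.
  gamma(1) = phi_1 gamma(0) + c_1 = (0.714)(10.013379) + (0.588828) = 7.738381.
Therefore gamma(1) = 7.7384 (to 4 decimal places).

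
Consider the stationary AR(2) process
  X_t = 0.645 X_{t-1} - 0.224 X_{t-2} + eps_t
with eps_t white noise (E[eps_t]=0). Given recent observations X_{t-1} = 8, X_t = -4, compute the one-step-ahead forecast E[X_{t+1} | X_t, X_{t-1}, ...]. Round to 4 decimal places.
E[X_{t+1} \mid \mathcal F_t] = -4.3720

For an AR(p) model X_t = c + sum_i phi_i X_{t-i} + eps_t, the
one-step-ahead conditional mean is
  E[X_{t+1} | X_t, ...] = c + sum_i phi_i X_{t+1-i}.
Substitute known values:
  E[X_{t+1} | ...] = (0.645) * (-4) + (-0.224) * (8)
                   = -4.3720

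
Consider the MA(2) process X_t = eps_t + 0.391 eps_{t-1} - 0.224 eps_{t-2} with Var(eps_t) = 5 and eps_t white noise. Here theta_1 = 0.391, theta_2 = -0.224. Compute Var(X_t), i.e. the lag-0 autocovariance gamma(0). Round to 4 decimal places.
\gamma(0) = 6.0153

For an MA(q) process X_t = eps_t + sum_i theta_i eps_{t-i} with
Var(eps_t) = sigma^2, the variance is
  gamma(0) = sigma^2 * (1 + sum_i theta_i^2).
  sum_i theta_i^2 = (0.391)^2 + (-0.224)^2 = 0.152881 + 0.050176 = 0.203057.
  gamma(0) = 5 * (1 + 0.203057) = 5 * 1.203057 = 6.015285, which rounds to 6.0153.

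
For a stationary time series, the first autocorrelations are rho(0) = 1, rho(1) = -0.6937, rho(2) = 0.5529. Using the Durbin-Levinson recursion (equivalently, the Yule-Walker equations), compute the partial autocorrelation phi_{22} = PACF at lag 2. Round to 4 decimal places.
\phi_{22} = 0.1382

The PACF at lag k is phi_{kk}, the last component of the solution
to the Yule-Walker system G_k phi = r_k where
  (G_k)_{ij} = rho(|i - j|), (r_k)_i = rho(i), i,j = 1..k.
Equivalently, Durbin-Levinson gives phi_{kk} iteratively:
  phi_{11} = rho(1)
  phi_{kk} = [rho(k) - sum_{j=1..k-1} phi_{k-1,j} rho(k-j)]
            / [1 - sum_{j=1..k-1} phi_{k-1,j} rho(j)],
  phi_{k,j} = phi_{k-1,j} - phi_{kk} phi_{k-1,k-j},  j = 1..k-1.
Step k = 1:
  phi_11 = rho(1) = -0.6937.
Step k = 2:
  phi_22 = [rho(2) - phi_11 rho(1)] / [1 - phi_11 rho(1)] = [0.5529 - (-0.6937)(-0.6937)] / [1 - (-0.6937)(-0.6937)]
         = 0.07168031 / 0.51878031 = 0.1382.
Therefore phi_{22} = 0.1382.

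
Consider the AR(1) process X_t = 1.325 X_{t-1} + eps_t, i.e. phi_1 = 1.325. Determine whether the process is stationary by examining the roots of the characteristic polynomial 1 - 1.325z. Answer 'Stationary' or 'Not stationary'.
\text{Not stationary}

The AR(p) characteristic polynomial is P(z) = 1 - 1.325z.
Stationarity requires all roots to lie outside the unit circle, i.e. |z| > 1 for every root.
This is linear in z: 1 + (-1.325) z = 0  =>  z = -1/(-1.325) = 0.754717,  |z| = 0.754717.
Moduli of all roots: 0.7547.
All moduli strictly greater than 1? No.
Verdict: Not stationary.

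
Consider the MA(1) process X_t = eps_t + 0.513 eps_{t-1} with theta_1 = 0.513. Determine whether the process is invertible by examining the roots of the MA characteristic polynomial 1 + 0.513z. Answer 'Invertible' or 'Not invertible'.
\text{Invertible}

The MA(q) characteristic polynomial is P(z) = 1 + 0.513z.
Invertibility requires all roots to lie outside the unit circle, i.e. |z| > 1 for every root.
This is linear in z: 1 + (0.513) z = 0  =>  z = -1/(0.513) = -1.949318,  |z| = 1.949318.
Moduli of all roots: 1.9493.
All moduli strictly greater than 1? Yes.
Verdict: Invertible.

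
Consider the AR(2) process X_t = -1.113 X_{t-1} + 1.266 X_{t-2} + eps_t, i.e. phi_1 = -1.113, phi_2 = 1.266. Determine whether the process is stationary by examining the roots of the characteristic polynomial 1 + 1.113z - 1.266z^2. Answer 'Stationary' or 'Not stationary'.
\text{Not stationary}

The AR(p) characteristic polynomial is P(z) = 1 + 1.113z - 1.266z^2.
Stationarity requires all roots to lie outside the unit circle, i.e. |z| > 1 for every root.
Set 1 + (1.113) z + (-1.266) z^2 = 0, i.e. a z^2 + b z + c = 0 with a = -1.266, b = 1.113, c = 1.
Discriminant D = b^2 - 4ac = (1.113)^2 - 4*(-1.266)*1 = 1.238769 - (-5.064) = 6.302769.
D >= 0, so the roots are real: z = (-b +/- sqrt(D)) / (2a) = (-1.113 +/- 2.510532) / (-2.532).
  z_1 = (-1.113 + 2.510532) / (-2.532) = -0.5519,   |z_1| = 0.5519.
  z_2 = (-1.113 - 2.510532) / (-2.532) = 1.4311,   |z_2| = 1.4311.
Moduli of all roots: 0.5519, 1.4311.
All moduli strictly greater than 1? No.
Verdict: Not stationary.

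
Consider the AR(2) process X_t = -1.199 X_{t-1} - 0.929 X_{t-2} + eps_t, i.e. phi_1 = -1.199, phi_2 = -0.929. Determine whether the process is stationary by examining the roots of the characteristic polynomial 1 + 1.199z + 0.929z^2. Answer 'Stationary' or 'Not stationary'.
\text{Stationary}

The AR(p) characteristic polynomial is P(z) = 1 + 1.199z + 0.929z^2.
Stationarity requires all roots to lie outside the unit circle, i.e. |z| > 1 for every root.
Set 1 + (1.199) z + (0.929) z^2 = 0, i.e. a z^2 + b z + c = 0 with a = 0.929, b = 1.199, c = 1.
Discriminant D = b^2 - 4ac = (1.199)^2 - 4*(0.929)*1 = 1.437601 - (3.716) = -2.278399.
D < 0, so the roots are the complex-conjugate pair z = (-b +/- i sqrt(-D)) / (2a) = -0.6453 +/- 0.8124i.
For a conjugate pair |z|^2 = z * conj(z) = (product of roots) = c/a = 1/(0.929) = 1.076426, so |z| = sqrt(1.076426) = 1.0375 for both roots.
Moduli of all roots: 1.0375, 1.0375.
All moduli strictly greater than 1? Yes.
Verdict: Stationary.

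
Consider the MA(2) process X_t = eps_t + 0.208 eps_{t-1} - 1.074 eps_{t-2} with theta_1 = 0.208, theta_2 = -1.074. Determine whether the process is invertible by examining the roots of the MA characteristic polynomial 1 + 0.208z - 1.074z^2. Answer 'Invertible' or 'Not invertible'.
\text{Not invertible}

The MA(q) characteristic polynomial is P(z) = 1 + 0.208z - 1.074z^2.
Invertibility requires all roots to lie outside the unit circle, i.e. |z| > 1 for every root.
Set 1 + (0.208) z + (-1.074) z^2 = 0, i.e. a z^2 + b z + c = 0 with a = -1.074, b = 0.208, c = 1.
Discriminant D = b^2 - 4ac = (0.208)^2 - 4*(-1.074)*1 = 0.043264 - (-4.296) = 4.339264.
D >= 0, so the roots are real: z = (-b +/- sqrt(D)) / (2a) = (-0.208 +/- 2.08309) / (-2.148).
  z_1 = (-0.208 + 2.08309) / (-2.148) = -0.8729,   |z_1| = 0.8729.
  z_2 = (-0.208 - 2.08309) / (-2.148) = 1.0666,   |z_2| = 1.0666.
Moduli of all roots: 0.8729, 1.0666.
All moduli strictly greater than 1? No.
Verdict: Not invertible.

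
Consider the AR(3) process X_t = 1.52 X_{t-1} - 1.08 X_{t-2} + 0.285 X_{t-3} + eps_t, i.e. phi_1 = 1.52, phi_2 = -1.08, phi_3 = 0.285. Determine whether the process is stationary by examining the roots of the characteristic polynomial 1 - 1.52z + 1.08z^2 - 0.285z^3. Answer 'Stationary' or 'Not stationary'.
\text{Stationary}

The AR(p) characteristic polynomial is P(z) = 1 - 1.52z + 1.08z^2 - 0.285z^3.
Stationarity requires all roots to lie outside the unit circle, i.e. |z| > 1 for every root.
Degree 3: look for a simple real root z0 first, then factor out (1 - z/z0) and solve the remaining quadratic.
Testing z0 = 2: P(2) = 1 + (-1.52)(2) + (1.08)(2)^2 + (-0.285)(2)^3
  = 1 + (-3.04) + (4.32) + (-2.28) = 0.  So z_0 = 2 is a root, |z_0| = 2.
Divide out the factor (1 - 0.5 z) = (1 - z/z0) (since 1/z0 = 0.5):
  P(z) = (1 - 0.5 z)(1 + (-1.02) z + (0.57) z^2)
  [check: z-coef -1.02 - (0.5) = -1.52; z^2-coef 0.57 - (0.5)(-1.02) = 1.08; z^3-coef -(0.5)(0.57) = -0.285.]
Remaining roots from the quadratic factor 1 + (-1.02) z + (0.57) z^2:
  Set 1 + (-1.02) z + (0.57) z^2 = 0, i.e. a z^2 + b z + c = 0 with a = 0.57, b = -1.02, c = 1.
  Discriminant D = b^2 - 4ac = (-1.02)^2 - 4*(0.57)*1 = 1.0404 - (2.28) = -1.2396.
  D < 0, so the roots are the complex-conjugate pair z = (-b +/- i sqrt(-D)) / (2a) = 0.8947 +/- 0.9766i.
  For a conjugate pair |z|^2 = z * conj(z) = (product of roots) = c/a = 1/(0.57) = 1.754386, so |z| = sqrt(1.754386) = 1.3245 for both roots.
Moduli of all roots: 2.0000, 1.3245, 1.3245.
All moduli strictly greater than 1? Yes.
Verdict: Stationary.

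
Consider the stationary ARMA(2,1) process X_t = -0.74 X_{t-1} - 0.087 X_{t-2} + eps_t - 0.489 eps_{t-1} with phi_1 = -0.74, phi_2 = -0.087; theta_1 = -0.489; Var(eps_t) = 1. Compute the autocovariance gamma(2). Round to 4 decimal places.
\gamma(2) = 1.8239

Multiply the model equation by X_{t-k} and take expectations. With theta_0 = psi_0 = 1 and psi_j the MA(infinity) weights, this gives
  gamma(k) - sum_i phi_i gamma(k-i) = c_k,
  c_k = sigma^2 * sum_{j=k..q} theta_j psi_{j-k}   (c_k = 0 for k > q),
using gamma(-m) = gamma(m).
psi-weights needed (psi_j = theta_j + sum_i phi_i psi_{j-i}):
  psi_1 = theta_1 + phi_1 = -0.489 + (-0.74) = -1.229
Right-hand sides:
  c_0 = sigma^2 (1 + theta_1 psi_1) = 1 * (1 + (-0.489)(-1.229)) = 1 * 1.600981 = 1.600981
  c_1 = sigma^2 theta_1 = 1 * (-0.489) = -0.489
  c_2 = 0
Equations for k = 0, 1, 2 (AR order 2, c_2 = 0):
  (E0) gamma(0) = phi_1 gamma(1) + phi_2 gamma(2) + c_0
  (E1) gamma(1) = phi_1 gamma(0) + phi_2 gamma(1) + c_1
  (E2) gamma(2) = phi_1 gamma(1) + phi_2 gamma(0)
From (E1): gamma(1) = A gamma(0) + B with
  A = phi_1 / (1 - phi_2) = -0.74 / 1.087 = -0.680773,   B = c_1 / (1 - phi_2) = -0.489 / 1.087 = -0.449862.
Insert (E2) into (E0): gamma(0) (1 - phi_2^2) = phi_1 (1 + phi_2) gamma(1) + c_0.
  phi_1 (1 + phi_2) = (-0.74)(0.913) = -0.67562,   1 - phi_2^2 = 0.992431.
Replace gamma(1) by A gamma(0) + B and collect gamma(0):
  gamma(0) [0.992431 - (-0.67562)(-0.680773)] = (-0.67562)(-0.449862) + 1.600981
  gamma(0) * 0.532487 = 1.904917
  gamma(0) = 1.904917 / 0.532487 = 3.577394.
  gamma(1) = A gamma(0) + B = (-0.680773)(3.577394) + (-0.449862) = -2.885254.
  gamma(2) = phi_1 gamma(1) + phi_2 gamma(0) = (-0.74)(-2.885254) + (-0.087)(3.577394) = 1.823855.
Therefore gamma(2) = 1.8239 (to 4 decimal places).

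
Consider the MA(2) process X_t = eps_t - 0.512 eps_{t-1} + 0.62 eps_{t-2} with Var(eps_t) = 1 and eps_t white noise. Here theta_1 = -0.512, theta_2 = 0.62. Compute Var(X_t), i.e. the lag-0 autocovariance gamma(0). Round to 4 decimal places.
\gamma(0) = 1.6465

For an MA(q) process X_t = eps_t + sum_i theta_i eps_{t-i} with
Var(eps_t) = sigma^2, the variance is
  gamma(0) = sigma^2 * (1 + sum_i theta_i^2).
  sum_i theta_i^2 = (-0.512)^2 + (0.62)^2 = 0.262144 + 0.3844 = 0.646544.
  gamma(0) = 1 * (1 + 0.646544) = 1 * 1.646544 = 1.646544, which rounds to 1.6465.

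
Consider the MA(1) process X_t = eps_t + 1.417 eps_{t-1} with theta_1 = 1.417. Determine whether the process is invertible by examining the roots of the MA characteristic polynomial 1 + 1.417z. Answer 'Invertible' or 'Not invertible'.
\text{Not invertible}

The MA(q) characteristic polynomial is P(z) = 1 + 1.417z.
Invertibility requires all roots to lie outside the unit circle, i.e. |z| > 1 for every root.
This is linear in z: 1 + (1.417) z = 0  =>  z = -1/(1.417) = -0.705716,  |z| = 0.705716.
Moduli of all roots: 0.7057.
All moduli strictly greater than 1? No.
Verdict: Not invertible.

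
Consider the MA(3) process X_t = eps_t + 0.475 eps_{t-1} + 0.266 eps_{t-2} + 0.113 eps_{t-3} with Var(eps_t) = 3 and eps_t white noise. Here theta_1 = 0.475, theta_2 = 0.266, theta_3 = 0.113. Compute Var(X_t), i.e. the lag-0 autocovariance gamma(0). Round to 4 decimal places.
\gamma(0) = 3.9275

For an MA(q) process X_t = eps_t + sum_i theta_i eps_{t-i} with
Var(eps_t) = sigma^2, the variance is
  gamma(0) = sigma^2 * (1 + sum_i theta_i^2).
  sum_i theta_i^2 = (0.475)^2 + (0.266)^2 + (0.113)^2 = 0.225625 + 0.070756 + 0.012769 = 0.30915.
  gamma(0) = 3 * (1 + 0.30915) = 3 * 1.30915 = 3.92745, which rounds to 3.9275.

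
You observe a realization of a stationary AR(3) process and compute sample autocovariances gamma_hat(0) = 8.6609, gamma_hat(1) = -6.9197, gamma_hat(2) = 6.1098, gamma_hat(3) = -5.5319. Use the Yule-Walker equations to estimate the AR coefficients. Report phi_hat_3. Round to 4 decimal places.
\hat\phi_{3} = -0.0900

The Yule-Walker equations for an AR(p) process read, in matrix form,
  Gamma_p phi = r_p,   with   (Gamma_p)_{ij} = gamma(|i - j|),
                       (r_p)_i = gamma(i),   i,j = 1..p.
Substitute the sample gammas (Toeplitz matrix and right-hand side of size 3):
  Gamma_p = [[8.6609, -6.9197, 6.1098], [-6.9197, 8.6609, -6.9197], [6.1098, -6.9197, 8.6609]]
  r_p     = [-6.9197, 6.1098, -5.5319]
Written out (R1..R3):
  (R1) 8.6609 phi_1 - 6.9197 phi_2 + 6.1098 phi_3 = -6.9197
  (R2) -6.9197 phi_1 + 8.6609 phi_2 - 6.9197 phi_3 = 6.1098
  (R3) 6.1098 phi_1 - 6.9197 phi_2 + 8.6609 phi_3 = -5.5319
Gaussian elimination:
  R2 <- R2 - (-6.9197/8.6609) R1 = R2 - (-0.798959) R1:  3.132347 phi_2 - 2.038223 phi_3 = 0.581247
  R3 <- R3 - (6.1098/8.6609) R1 = R3 - (0.705446) R1:  -2.038223 phi_2 + 4.350764 phi_3 = -0.650423
  R3 <- R3 - (-2.038223/3.132347) R2 = R3 - (-0.650702) R2:  3.024489 phi_3 = -0.272205
Back-substitution:
  phi_hat_3 = -0.272205 / 3.024489 = -0.09
  phi_hat_2 = (0.581247 - (-2.038223)(-0.09)) / 3.132347 = 0.126999
  phi_hat_1 = (-6.9197 - (-6.9197)(0.126999) - (6.1098)(-0.09)) / 8.6609 = -0.634001
So phi_hat = [-0.6340, 0.1270, -0.0900].
Therefore phi_hat_3 = -0.0900.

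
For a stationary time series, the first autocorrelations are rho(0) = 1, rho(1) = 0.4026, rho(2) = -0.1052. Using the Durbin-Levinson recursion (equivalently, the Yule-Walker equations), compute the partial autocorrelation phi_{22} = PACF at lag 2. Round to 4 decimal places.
\phi_{22} = -0.3190

The PACF at lag k is phi_{kk}, the last component of the solution
to the Yule-Walker system G_k phi = r_k where
  (G_k)_{ij} = rho(|i - j|), (r_k)_i = rho(i), i,j = 1..k.
Equivalently, Durbin-Levinson gives phi_{kk} iteratively:
  phi_{11} = rho(1)
  phi_{kk} = [rho(k) - sum_{j=1..k-1} phi_{k-1,j} rho(k-j)]
            / [1 - sum_{j=1..k-1} phi_{k-1,j} rho(j)],
  phi_{k,j} = phi_{k-1,j} - phi_{kk} phi_{k-1,k-j},  j = 1..k-1.
Step k = 1:
  phi_11 = rho(1) = 0.4026.
Step k = 2:
  phi_22 = [rho(2) - phi_11 rho(1)] / [1 - phi_11 rho(1)] = [-0.1052 - (0.4026)(0.4026)] / [1 - (0.4026)(0.4026)]
         = -0.26728676 / 0.83791324 = -0.319.
Therefore phi_{22} = -0.3190.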